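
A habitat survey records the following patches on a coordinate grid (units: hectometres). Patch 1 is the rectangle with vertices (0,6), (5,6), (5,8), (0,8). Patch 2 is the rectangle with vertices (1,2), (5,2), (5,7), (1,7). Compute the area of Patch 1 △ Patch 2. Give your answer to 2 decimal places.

|Patch 1∩Patch 2|: x∈[1,5], y∈[6,7] → 4·1 = 4.
|Patch 1 △ Patch 2| = |Patch 1| + |Patch 2| − 2·|Patch 1∩Patch 2| = 10 + 20 − 8 = 22.00.

22.00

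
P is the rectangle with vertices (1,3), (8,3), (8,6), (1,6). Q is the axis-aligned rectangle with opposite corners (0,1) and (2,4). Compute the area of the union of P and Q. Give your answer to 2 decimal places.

By inclusion–exclusion:
Individual areas: |P| = 21, |Q| = 6.
|P∩Q|: x∈[1,2], y∈[3,4] → 1·1 = 1.
|P ∪ Q| = 27 − 1 = 26.00.

26.00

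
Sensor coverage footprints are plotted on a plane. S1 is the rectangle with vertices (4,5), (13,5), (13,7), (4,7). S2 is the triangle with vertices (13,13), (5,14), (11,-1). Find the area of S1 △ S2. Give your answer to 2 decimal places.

|S1| = 18, |S2| = 57, |S1∩S2| = 7.6.
|S1 △ S2| = |S1| + |S2| − 2·|S1∩S2| = 18 + 57 − 15.2 = 59.80.

59.80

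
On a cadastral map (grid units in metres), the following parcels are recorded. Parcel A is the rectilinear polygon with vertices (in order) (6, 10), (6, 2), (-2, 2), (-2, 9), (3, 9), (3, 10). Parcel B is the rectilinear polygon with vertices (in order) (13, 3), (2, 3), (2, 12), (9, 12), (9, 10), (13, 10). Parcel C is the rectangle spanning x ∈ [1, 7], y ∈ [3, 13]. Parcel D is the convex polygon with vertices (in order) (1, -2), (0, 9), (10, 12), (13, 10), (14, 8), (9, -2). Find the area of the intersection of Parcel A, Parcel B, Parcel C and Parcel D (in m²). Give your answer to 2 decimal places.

26.98

The intersection is the polygon with vertices (2,9), (3,9), (3,9.9), (3.333,10), (6,10), (6,3), (2,3).
By the shoelace formula its area is 26.98.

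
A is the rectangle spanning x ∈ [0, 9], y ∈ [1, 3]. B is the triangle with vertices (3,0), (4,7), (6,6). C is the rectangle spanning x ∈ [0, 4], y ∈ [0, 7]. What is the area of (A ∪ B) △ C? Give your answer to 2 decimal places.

33.43

|A ∪ B| = 24.0714.
|(A ∪ B) ∩ C| = 9.3214.
|(A ∪ B) △ C| = 24.0714 + 28 − 18.6429 = 33.43.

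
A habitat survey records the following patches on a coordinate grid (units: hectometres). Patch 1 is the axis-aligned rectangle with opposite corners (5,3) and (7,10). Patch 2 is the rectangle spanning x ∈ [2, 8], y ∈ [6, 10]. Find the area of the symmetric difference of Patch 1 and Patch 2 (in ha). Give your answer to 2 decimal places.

|Patch 1∩Patch 2|: x∈[5,7], y∈[6,10] → 2·4 = 8.
|Patch 1 △ Patch 2| = |Patch 1| + |Patch 2| − 2·|Patch 1∩Patch 2| = 14 + 24 − 16 = 22.00.

22.00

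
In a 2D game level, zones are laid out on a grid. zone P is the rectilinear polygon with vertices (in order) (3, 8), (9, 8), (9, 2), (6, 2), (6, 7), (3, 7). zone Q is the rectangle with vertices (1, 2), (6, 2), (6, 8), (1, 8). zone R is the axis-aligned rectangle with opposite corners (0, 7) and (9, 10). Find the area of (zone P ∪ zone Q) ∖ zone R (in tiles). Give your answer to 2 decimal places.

|zone P ∪ zone Q| = 48.
|(zone P ∪ zone Q) ∩ zone R| = 8.
|(zone P ∪ zone Q) ∖ zone R| = 48 − 8 = 40.00.

40.00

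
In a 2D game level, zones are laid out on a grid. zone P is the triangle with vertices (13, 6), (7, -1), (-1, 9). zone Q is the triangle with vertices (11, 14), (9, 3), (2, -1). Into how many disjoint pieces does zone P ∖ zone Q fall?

2

zone P ∖ zone Q splits into 2 disjoint pieces (area 16.5105, area 21.2387).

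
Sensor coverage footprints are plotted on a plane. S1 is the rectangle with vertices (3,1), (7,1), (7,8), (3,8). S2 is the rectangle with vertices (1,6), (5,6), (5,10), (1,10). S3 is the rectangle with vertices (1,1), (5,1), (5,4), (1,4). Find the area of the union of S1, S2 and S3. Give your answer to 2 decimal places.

By inclusion–exclusion:
Individual areas: |S1| = 28, |S2| = 16, |S3| = 12.
|S1∩S2|: x∈[3,5], y∈[6,8] → 2·2 = 4.
|S1∩S3|: x∈[3,5], y∈[1,4] → 2·3 = 6.
|S2∩S3| = 0 (no overlap).
|S1∩S2∩S3| = 0.
|S1 ∪ S2 ∪ S3| = 56 − 10 + 0 = 46.00.

46.00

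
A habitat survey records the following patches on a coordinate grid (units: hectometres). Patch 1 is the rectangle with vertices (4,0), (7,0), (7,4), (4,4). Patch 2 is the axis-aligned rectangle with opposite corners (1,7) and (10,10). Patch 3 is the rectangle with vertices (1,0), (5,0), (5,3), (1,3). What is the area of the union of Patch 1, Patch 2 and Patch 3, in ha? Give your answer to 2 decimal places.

48.00

By inclusion–exclusion:
Individual areas: |Patch 1| = 12, |Patch 2| = 27, |Patch 3| = 12.
|Patch 1∩Patch 2| = 0 (no overlap).
|Patch 1∩Patch 3|: x∈[4,5], y∈[0,3] → 1·3 = 3.
|Patch 2∩Patch 3| = 0 (no overlap).
|Patch 1∩Patch 2∩Patch 3| = 0.
|Patch 1 ∪ Patch 2 ∪ Patch 3| = 51 − 3 + 0 = 48.00.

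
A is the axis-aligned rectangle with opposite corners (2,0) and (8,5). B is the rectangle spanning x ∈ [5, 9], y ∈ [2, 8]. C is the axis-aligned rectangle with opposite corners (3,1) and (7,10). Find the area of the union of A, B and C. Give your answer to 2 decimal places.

59.00

By inclusion–exclusion:
Individual areas: |A| = 30, |B| = 24, |C| = 36.
|A∩B|: x∈[5,8], y∈[2,5] → 3·3 = 9.
|A∩C|: x∈[3,7], y∈[1,5] → 4·4 = 16.
|B∩C|: x∈[5,7], y∈[2,8] → 2·6 = 12.
|A∩B∩C| = 6.
|A ∪ B ∪ C| = 90 − 37 + 6 = 59.00.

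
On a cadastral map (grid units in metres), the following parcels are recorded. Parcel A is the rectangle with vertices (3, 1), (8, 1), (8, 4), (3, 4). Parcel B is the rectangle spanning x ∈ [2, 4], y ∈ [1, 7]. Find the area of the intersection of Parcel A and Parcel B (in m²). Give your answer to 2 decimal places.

3.00

|Parcel A∩Parcel B|: x∈[3,4], y∈[1,4] → 1·3 = 3.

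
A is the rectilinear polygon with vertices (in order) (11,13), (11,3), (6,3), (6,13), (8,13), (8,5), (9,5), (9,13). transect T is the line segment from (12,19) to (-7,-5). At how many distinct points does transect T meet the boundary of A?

2

The segment meets the boundary at (6,11.421), (7.25,13).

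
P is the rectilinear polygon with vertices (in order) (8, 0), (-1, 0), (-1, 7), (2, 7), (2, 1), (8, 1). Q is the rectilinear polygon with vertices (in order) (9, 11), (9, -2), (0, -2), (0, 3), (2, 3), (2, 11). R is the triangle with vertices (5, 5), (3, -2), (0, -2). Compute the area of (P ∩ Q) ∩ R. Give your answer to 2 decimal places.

The region (P ∩ Q) ∩ R is the polygon with vertices (3.857,1), (3.571,0), (1.429,0), (2.143,1).
By the shoelace formula its area is 1.93.

1.93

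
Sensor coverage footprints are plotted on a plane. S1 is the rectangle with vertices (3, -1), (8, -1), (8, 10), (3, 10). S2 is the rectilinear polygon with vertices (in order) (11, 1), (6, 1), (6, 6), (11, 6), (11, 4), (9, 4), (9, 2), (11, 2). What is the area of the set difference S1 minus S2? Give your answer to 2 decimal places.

45.00

|S1| = 55, |S1∩S2| = 10.
|S1 ∖ S2| = |S1| − |S1∩S2| = 55 − 10 = 45.00.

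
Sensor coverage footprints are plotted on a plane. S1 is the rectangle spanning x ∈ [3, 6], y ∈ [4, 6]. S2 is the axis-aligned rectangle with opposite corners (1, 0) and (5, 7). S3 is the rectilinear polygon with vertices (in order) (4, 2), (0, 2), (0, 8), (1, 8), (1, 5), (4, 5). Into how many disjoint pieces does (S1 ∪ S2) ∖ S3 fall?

(S1 ∪ S2) ∖ S3 is a single connected region.

1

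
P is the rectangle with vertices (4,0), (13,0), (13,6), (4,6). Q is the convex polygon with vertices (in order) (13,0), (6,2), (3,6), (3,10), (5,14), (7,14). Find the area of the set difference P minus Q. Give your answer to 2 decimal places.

|P| = 54, |P∩Q| = 32.619.
|P ∖ Q| = |P| − |P∩Q| = 54 − 32.619 = 21.38.

21.38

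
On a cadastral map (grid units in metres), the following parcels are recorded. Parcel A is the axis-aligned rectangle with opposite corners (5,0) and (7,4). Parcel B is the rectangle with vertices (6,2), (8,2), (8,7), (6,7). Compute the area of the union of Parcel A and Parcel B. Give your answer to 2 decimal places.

16.00

By inclusion–exclusion:
Individual areas: |Parcel A| = 8, |Parcel B| = 10.
|Parcel A∩Parcel B|: x∈[6,7], y∈[2,4] → 1·2 = 2.
|Parcel A ∪ Parcel B| = 18 − 2 = 16.00.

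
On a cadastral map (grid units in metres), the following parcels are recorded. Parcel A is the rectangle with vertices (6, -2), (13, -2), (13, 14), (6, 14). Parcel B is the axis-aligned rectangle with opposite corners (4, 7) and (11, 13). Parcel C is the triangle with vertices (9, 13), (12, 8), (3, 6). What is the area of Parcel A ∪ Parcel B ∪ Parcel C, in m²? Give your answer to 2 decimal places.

125.58

By inclusion–exclusion:
Individual areas: |Parcel A| = 112, |Parcel B| = 42, |Parcel C| = 25.5.
|Parcel A∩Parcel B|: x∈[6,11], y∈[7,13] → 5·6 = 30.
|Parcel A∩Parcel C| = 21.25.
|Parcel B∩Parcel C| = 22.7222.
|Parcel A∩Parcel B∩Parcel C| = 20.0556.
|Parcel A ∪ Parcel B ∪ Parcel C| = 179.5 − 73.9722 + 20.0556 = 125.58.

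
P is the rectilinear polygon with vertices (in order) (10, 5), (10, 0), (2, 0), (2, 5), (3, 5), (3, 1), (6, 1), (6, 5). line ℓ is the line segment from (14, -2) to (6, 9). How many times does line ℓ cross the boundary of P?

2

The segment meets the boundary at (8.909,5), (10,3.5).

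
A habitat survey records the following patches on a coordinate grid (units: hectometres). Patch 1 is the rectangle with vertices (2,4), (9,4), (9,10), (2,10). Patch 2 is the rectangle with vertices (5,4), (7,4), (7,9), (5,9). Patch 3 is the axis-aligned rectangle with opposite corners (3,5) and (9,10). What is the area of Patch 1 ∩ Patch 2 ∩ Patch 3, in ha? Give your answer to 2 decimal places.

8.00

The intersection is the polygon with vertices (5,9), (7,9), (7,5), (5,5).
By the shoelace formula its area is 8.00.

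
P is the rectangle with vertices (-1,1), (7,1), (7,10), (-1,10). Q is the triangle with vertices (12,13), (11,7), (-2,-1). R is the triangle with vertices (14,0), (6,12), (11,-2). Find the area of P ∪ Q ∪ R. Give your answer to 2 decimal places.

By inclusion–exclusion:
Individual areas: |P| = 72, |Q| = 35, |R| = 26.
|P∩Q| = 14.3269.
|P∩R| = 0.1143.
|Q∩R| = 4.1586.
|P∩Q∩R| = 0.
|P ∪ Q ∪ R| = 133 − 18.5998 + 0 = 114.40.

114.40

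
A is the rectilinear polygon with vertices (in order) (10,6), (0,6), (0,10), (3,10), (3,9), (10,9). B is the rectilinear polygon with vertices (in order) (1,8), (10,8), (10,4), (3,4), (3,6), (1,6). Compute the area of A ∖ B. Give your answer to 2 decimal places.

15.00

|A| = 33, |A∩B| = 18.
|A ∖ B| = |A| − |A∩B| = 33 − 18 = 15.00.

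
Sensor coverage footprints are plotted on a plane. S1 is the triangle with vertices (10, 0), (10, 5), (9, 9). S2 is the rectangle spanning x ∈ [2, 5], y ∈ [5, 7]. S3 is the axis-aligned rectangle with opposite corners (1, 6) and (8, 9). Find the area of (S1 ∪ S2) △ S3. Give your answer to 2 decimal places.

|S1 ∪ S2| = 8.5.
|(S1 ∪ S2) ∩ S3| = 3.
|(S1 ∪ S2) △ S3| = 8.5 + 21 − 6 = 23.50.

23.50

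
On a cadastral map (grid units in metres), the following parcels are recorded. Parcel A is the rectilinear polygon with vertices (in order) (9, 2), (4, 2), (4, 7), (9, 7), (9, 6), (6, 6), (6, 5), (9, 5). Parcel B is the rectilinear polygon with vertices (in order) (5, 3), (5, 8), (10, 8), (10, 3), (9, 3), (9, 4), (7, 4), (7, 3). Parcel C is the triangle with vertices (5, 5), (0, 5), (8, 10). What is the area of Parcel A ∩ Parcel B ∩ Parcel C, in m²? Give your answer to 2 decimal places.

The intersection is the polygon with vertices (5,7), (6.2,7), (5,5).
By the shoelace formula its area is 1.20.

1.20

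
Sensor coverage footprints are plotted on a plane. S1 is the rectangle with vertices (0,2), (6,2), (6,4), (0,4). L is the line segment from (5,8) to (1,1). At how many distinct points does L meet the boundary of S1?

The segment meets the boundary at (2.714,4), (1.571,2).

2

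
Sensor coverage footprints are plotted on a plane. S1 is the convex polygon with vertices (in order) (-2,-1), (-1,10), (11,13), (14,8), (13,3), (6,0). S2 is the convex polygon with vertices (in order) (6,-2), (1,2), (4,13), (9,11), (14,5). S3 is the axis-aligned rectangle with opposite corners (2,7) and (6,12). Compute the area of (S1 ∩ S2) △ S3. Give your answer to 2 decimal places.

93.77

|S1 ∩ S2| = 100.6888.
|(S1 ∩ S2) ∩ S3| = 13.4609.
|(S1 ∩ S2) △ S3| = 100.6888 + 20 − 26.9218 = 93.77.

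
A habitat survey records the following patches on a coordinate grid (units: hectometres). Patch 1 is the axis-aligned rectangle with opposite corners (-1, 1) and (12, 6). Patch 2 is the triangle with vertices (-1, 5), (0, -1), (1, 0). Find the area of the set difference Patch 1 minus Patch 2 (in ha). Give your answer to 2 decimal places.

63.13

|Patch 1| = 65, |Patch 1∩Patch 2| = 1.8667.
|Patch 1 ∖ Patch 2| = |Patch 1| − |Patch 1∩Patch 2| = 65 − 1.8667 = 63.13.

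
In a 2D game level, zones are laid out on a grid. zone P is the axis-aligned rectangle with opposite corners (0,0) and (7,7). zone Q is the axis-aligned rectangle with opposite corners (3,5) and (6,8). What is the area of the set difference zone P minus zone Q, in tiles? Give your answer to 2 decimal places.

|zone P∩zone Q|: x∈[3,6], y∈[5,7] → 3·2 = 6.
|zone P| = 49.
|zone P ∖ zone Q| = |zone P| − |zone P∩zone Q| = 49 − 6 = 43.00.

43.00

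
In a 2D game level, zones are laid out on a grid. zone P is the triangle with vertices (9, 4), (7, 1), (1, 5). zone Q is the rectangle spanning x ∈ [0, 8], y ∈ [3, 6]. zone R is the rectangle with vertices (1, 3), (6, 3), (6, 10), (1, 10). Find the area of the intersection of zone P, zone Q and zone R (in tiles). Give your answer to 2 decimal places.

The intersection is the polygon with vertices (6,4.375), (6,3), (4,3), (1,5).
By the shoelace formula its area is 5.44.

5.44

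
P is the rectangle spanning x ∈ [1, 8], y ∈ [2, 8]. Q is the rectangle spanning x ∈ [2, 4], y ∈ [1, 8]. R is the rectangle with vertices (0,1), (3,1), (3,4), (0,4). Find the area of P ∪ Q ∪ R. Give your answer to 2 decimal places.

48.00

By inclusion–exclusion:
Individual areas: |P| = 42, |Q| = 14, |R| = 9.
|P∩Q|: x∈[2,4], y∈[2,8] → 2·6 = 12.
|P∩R|: x∈[1,3], y∈[2,4] → 2·2 = 4.
|Q∩R|: x∈[2,3], y∈[1,4] → 1·3 = 3.
|P∩Q∩R| = 2.
|P ∪ Q ∪ R| = 65 − 19 + 2 = 48.00.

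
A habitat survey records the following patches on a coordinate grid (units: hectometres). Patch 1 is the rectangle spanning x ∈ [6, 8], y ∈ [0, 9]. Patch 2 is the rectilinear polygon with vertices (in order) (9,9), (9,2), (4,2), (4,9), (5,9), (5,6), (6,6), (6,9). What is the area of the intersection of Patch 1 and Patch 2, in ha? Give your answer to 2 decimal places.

The intersection is the polygon with vertices (8,2), (6,2), (6,6), (6,9), (8,9).
By the shoelace formula its area is 14.00.

14.00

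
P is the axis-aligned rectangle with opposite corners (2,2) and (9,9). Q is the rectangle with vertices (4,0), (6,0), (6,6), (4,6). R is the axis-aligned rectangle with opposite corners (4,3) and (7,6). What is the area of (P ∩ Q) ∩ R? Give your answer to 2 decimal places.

The region (P ∩ Q) ∩ R is the polygon with vertices (4,6), (6,6), (6,3), (4,3).
By the shoelace formula its area is 6.00.

6.00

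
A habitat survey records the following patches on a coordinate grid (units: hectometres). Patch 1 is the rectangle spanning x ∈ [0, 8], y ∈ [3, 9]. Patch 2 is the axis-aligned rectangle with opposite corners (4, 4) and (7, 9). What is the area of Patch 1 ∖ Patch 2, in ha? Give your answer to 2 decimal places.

33.00

|Patch 1∩Patch 2|: x∈[4,7], y∈[4,9] → 3·5 = 15.
|Patch 1| = 48.
|Patch 1 ∖ Patch 2| = |Patch 1| − |Patch 1∩Patch 2| = 48 − 15 = 33.00.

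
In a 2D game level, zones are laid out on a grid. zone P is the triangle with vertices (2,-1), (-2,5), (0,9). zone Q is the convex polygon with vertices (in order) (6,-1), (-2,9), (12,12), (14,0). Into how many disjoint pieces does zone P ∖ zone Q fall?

zone P ∖ zone Q is a single connected region.

1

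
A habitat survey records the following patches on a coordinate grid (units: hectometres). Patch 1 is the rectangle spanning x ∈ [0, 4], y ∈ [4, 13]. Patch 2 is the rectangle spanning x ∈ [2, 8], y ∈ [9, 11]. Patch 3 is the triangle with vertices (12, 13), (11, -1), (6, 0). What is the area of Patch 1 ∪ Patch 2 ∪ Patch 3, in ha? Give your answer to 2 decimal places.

79.50

By inclusion–exclusion:
Individual areas: |Patch 1| = 36, |Patch 2| = 12, |Patch 3| = 35.5.
|Patch 1∩Patch 2|: x∈[2,4], y∈[9,11] → 2·2 = 4.
|Patch 1∩Patch 3| = 0.
|Patch 2∩Patch 3| = 0.
|Patch 1∩Patch 2∩Patch 3| = 0.
|Patch 1 ∪ Patch 2 ∪ Patch 3| = 83.5 − 4 + 0 = 79.50.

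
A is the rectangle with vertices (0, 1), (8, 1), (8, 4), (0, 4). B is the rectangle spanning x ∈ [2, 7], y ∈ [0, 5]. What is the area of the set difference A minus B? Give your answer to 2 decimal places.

9.00

|A∩B|: x∈[2,7], y∈[1,4] → 5·3 = 15.
|A| = 24.
|A ∖ B| = |A| − |A∩B| = 24 − 15 = 9.00.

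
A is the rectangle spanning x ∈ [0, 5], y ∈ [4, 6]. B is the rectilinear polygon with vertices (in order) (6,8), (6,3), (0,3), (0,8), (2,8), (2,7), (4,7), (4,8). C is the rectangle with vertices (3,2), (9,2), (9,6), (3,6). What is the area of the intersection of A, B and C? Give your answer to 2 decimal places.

4.00

The intersection is the polygon with vertices (5,4), (3,4), (3,6), (5,6).
By the shoelace formula its area is 4.00.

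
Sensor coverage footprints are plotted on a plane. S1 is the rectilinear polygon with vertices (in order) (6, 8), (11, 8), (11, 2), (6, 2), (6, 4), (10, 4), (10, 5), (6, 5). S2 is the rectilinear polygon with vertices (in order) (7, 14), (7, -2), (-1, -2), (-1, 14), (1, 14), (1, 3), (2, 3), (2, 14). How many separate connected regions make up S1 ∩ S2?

S1 ∩ S2 splits into 2 disjoint pieces (area 3, area 2).

2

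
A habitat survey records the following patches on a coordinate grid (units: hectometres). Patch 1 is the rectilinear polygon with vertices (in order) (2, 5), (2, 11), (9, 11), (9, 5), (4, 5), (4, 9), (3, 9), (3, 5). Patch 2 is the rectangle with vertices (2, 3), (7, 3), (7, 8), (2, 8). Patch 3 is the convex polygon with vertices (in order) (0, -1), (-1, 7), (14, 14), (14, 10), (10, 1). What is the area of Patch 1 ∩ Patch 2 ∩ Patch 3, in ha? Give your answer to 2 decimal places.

12.00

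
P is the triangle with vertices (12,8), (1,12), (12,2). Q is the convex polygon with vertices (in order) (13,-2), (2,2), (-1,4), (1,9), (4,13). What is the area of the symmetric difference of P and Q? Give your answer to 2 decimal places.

100.90

|P| = 33, |Q| = 86.5, |P∩Q| = 9.301.
|P △ Q| = |P| + |Q| − 2·|P∩Q| = 33 + 86.5 − 18.602 = 100.90.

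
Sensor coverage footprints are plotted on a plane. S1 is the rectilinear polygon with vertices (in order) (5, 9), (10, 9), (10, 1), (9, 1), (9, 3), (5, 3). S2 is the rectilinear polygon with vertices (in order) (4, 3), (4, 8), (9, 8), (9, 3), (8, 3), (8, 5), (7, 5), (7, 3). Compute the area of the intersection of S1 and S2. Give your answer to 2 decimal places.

18.00

The intersection is the polygon with vertices (8,3), (8,5), (7,5), (7,3), (5,3), (5,8), (9,8), (9,3).
By the shoelace formula its area is 18.00.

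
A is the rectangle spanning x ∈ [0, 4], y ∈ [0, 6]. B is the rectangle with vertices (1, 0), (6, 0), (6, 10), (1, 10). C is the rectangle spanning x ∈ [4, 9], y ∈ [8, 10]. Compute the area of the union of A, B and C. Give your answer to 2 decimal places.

62.00

By inclusion–exclusion:
Individual areas: |A| = 24, |B| = 50, |C| = 10.
|A∩B|: x∈[1,4], y∈[0,6] → 3·6 = 18.
|A∩C| = 0 (no overlap).
|B∩C|: x∈[4,6], y∈[8,10] → 2·2 = 4.
|A∩B∩C| = 0.
|A ∪ B ∪ C| = 84 − 22 + 0 = 62.00.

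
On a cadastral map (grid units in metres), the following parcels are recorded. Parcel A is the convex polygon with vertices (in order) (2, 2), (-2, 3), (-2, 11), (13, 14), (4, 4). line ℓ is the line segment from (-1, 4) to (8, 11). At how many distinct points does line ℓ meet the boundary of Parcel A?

The segment lies entirely inside Parcel A and never meets its boundary.

0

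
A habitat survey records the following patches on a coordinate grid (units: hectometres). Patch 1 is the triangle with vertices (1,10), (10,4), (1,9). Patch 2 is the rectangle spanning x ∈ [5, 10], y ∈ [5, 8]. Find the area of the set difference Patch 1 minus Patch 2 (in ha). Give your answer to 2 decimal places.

3.26

|Patch 1| = 4.5, |Patch 1∩Patch 2| = 1.2389.
|Patch 1 ∖ Patch 2| = |Patch 1| − |Patch 1∩Patch 2| = 4.5 − 1.2389 = 3.26.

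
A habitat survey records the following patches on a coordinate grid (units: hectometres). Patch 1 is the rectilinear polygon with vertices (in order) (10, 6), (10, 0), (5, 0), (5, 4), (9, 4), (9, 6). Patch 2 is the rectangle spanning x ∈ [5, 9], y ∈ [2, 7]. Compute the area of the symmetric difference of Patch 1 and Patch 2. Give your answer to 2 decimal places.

26.00

|Patch 1| = 22, |Patch 2| = 20, |Patch 1∩Patch 2| = 8.
|Patch 1 △ Patch 2| = |Patch 1| + |Patch 2| − 2·|Patch 1∩Patch 2| = 22 + 20 − 16 = 26.00.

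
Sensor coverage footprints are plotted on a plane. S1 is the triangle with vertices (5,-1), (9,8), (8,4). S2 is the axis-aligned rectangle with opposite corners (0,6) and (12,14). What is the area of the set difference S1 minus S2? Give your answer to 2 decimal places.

|S1| = 3.5, |S1∩S2| = 0.3889.
|S1 ∖ S2| = |S1| − |S1∩S2| = 3.5 − 0.3889 = 3.11.

3.11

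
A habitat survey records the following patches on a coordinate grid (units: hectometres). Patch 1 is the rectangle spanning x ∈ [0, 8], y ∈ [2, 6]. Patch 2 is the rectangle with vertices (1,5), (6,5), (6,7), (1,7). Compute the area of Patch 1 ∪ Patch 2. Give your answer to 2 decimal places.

37.00

By inclusion–exclusion:
Individual areas: |Patch 1| = 32, |Patch 2| = 10.
|Patch 1∩Patch 2|: x∈[1,6], y∈[5,6] → 5·1 = 5.
|Patch 1 ∪ Patch 2| = 42 − 5 = 37.00.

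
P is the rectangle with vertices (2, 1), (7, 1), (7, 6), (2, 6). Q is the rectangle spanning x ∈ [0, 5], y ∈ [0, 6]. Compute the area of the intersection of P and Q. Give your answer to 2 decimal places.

15.00

|P∩Q|: x∈[2,5], y∈[1,6] → 3·5 = 15.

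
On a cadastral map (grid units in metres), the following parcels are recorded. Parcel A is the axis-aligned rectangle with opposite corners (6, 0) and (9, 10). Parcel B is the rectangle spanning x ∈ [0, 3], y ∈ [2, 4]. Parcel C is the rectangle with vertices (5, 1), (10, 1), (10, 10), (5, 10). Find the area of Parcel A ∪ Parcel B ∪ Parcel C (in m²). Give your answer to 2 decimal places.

54.00

By inclusion–exclusion:
Individual areas: |Parcel A| = 30, |Parcel B| = 6, |Parcel C| = 45.
|Parcel A∩Parcel B| = 0 (no overlap).
|Parcel A∩Parcel C|: x∈[6,9], y∈[1,10] → 3·9 = 27.
|Parcel B∩Parcel C| = 0 (no overlap).
|Parcel A∩Parcel B∩Parcel C| = 0.
|Parcel A ∪ Parcel B ∪ Parcel C| = 81 − 27 + 0 = 54.00.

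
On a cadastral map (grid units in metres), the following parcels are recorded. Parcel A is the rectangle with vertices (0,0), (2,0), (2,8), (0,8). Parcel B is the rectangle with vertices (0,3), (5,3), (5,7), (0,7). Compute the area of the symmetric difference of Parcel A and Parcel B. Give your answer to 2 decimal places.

20.00

|Parcel A∩Parcel B|: x∈[0,2], y∈[3,7] → 2·4 = 8.
|Parcel A △ Parcel B| = |Parcel A| + |Parcel B| − 2·|Parcel A∩Parcel B| = 16 + 20 − 16 = 20.00.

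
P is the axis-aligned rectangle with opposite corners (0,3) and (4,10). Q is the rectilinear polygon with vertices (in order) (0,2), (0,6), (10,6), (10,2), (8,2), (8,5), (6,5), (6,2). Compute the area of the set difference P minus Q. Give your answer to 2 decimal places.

|P| = 28, |P∩Q| = 12.
|P ∖ Q| = |P| − |P∩Q| = 28 − 12 = 16.00.

16.00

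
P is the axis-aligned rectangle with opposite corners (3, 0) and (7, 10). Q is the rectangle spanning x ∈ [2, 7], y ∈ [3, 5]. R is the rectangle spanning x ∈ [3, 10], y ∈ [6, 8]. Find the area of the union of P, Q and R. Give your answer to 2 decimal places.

48.00

By inclusion–exclusion:
Individual areas: |P| = 40, |Q| = 10, |R| = 14.
|P∩Q|: x∈[3,7], y∈[3,5] → 4·2 = 8.
|P∩R|: x∈[3,7], y∈[6,8] → 4·2 = 8.
|Q∩R| = 0 (no overlap).
|P∩Q∩R| = 0.
|P ∪ Q ∪ R| = 64 − 16 + 0 = 48.00.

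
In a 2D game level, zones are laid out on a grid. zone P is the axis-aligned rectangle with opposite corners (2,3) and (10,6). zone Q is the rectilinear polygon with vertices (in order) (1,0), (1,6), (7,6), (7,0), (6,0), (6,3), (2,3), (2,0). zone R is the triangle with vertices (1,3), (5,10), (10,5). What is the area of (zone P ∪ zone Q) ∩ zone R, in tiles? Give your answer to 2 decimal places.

The region (zone P ∪ zone Q) ∩ zone R is the polygon with vertices (7,6), (9,6), (10,5), (1,3), (2.714,6).
By the shoelace formula its area is 14.93.

14.93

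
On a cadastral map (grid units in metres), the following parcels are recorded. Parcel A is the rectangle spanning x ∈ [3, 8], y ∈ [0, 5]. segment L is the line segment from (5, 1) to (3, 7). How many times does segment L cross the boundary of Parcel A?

1

The segment meets the boundary at (3.667,5).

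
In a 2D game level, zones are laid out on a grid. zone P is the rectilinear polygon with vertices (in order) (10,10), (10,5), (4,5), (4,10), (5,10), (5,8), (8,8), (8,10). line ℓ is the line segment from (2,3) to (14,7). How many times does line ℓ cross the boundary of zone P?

2

The segment meets the boundary at (10,5.667), (8,5).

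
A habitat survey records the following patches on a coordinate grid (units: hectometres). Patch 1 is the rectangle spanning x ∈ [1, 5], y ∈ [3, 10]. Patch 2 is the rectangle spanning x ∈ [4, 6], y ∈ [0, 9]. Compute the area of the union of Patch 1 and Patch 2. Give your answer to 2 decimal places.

By inclusion–exclusion:
Individual areas: |Patch 1| = 28, |Patch 2| = 18.
|Patch 1∩Patch 2|: x∈[4,5], y∈[3,9] → 1·6 = 6.
|Patch 1 ∪ Patch 2| = 46 − 6 = 40.00.

40.00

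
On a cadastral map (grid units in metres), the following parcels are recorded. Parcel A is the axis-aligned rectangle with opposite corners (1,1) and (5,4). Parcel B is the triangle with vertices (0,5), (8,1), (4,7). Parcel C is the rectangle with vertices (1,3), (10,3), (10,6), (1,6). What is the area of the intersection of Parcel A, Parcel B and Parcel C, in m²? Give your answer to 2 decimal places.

2.00

The intersection is the polygon with vertices (5,3), (4,3), (2,4), (5,4).
By the shoelace formula its area is 2.00.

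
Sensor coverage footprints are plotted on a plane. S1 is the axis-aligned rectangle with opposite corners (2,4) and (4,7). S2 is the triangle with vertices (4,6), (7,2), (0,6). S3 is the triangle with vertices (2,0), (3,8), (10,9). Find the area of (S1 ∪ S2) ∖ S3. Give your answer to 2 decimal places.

4.41

|S1 ∪ S2| = 10.6429.
|(S1 ∪ S2) ∩ S3| = 6.2371.
|(S1 ∪ S2) ∖ S3| = 10.6429 − 6.2371 = 4.41.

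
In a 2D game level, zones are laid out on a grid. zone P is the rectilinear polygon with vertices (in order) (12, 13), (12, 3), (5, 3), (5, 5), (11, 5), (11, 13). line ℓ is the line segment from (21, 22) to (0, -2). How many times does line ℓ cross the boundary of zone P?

4

The segment meets the boundary at (5,3.714), (6.125,5), (11,10.571), (12,11.714).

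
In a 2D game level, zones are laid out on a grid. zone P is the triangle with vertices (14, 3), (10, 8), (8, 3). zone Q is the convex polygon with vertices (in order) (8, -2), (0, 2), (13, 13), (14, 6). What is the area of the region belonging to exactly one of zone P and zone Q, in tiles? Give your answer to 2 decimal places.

|zone P| = 15, |zone Q| = 95, |zone P∩zone Q| = 13.3669.
|zone P △ zone Q| = |zone P| + |zone Q| − 2·|zone P∩zone Q| = 15 + 95 − 26.7339 = 83.27.

83.27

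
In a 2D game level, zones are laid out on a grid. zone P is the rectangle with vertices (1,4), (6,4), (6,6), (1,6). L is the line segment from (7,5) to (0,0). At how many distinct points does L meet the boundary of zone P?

2

The segment meets the boundary at (5.6,4), (6,4.286).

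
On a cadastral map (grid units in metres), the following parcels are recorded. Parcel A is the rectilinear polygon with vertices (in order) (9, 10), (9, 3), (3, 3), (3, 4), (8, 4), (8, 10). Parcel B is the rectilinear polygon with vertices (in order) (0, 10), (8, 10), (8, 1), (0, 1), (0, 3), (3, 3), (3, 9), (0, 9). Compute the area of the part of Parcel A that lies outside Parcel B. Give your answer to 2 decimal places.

|Parcel A| = 12, |Parcel A∩Parcel B| = 5.
|Parcel A ∖ Parcel B| = |Parcel A| − |Parcel A∩Parcel B| = 12 − 5 = 7.00.

7.00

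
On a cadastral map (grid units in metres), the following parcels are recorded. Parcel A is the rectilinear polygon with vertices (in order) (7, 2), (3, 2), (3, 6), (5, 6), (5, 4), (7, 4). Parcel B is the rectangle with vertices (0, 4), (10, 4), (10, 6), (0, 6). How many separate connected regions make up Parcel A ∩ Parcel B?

1

Parcel A ∩ Parcel B is a single connected region.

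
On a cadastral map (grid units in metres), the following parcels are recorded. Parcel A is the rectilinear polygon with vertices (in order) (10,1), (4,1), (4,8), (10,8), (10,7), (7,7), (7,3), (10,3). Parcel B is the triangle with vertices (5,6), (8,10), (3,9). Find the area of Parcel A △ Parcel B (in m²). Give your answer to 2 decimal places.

33.00

|Parcel A| = 30, |Parcel B| = 8.5, |Parcel A∩Parcel B| = 2.75.
|Parcel A △ Parcel B| = |Parcel A| + |Parcel B| − 2·|Parcel A∩Parcel B| = 30 + 8.5 − 5.5 = 33.00.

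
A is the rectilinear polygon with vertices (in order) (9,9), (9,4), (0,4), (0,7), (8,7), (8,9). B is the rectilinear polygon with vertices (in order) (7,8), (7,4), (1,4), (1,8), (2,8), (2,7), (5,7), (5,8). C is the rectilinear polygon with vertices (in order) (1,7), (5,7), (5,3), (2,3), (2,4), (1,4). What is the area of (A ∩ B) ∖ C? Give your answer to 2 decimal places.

|A ∩ B| = 18.
|(A ∩ B) ∩ C| = 12.
|(A ∩ B) ∖ C| = 18 − 12 = 6.00.

6.00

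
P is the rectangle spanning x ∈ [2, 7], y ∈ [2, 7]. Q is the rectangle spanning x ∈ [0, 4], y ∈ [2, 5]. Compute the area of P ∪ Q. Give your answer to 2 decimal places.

31.00

By inclusion–exclusion:
Individual areas: |P| = 25, |Q| = 12.
|P∩Q|: x∈[2,4], y∈[2,5] → 2·3 = 6.
|P ∪ Q| = 37 − 6 = 31.00.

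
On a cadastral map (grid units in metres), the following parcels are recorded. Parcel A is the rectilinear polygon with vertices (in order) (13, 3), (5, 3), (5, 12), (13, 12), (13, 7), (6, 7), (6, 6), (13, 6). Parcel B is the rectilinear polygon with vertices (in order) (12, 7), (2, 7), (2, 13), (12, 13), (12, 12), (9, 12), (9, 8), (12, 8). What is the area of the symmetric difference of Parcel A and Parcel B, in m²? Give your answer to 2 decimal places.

67.00

|Parcel A| = 65, |Parcel B| = 48, |Parcel A∩Parcel B| = 23.
|Parcel A △ Parcel B| = |Parcel A| + |Parcel B| − 2·|Parcel A∩Parcel B| = 65 + 48 − 46 = 67.00.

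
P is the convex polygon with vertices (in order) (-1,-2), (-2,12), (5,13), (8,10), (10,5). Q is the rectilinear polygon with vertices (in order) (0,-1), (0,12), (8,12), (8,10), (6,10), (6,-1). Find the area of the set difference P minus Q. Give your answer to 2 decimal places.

|P| = 115.5, |P∩Q| = 70.6234.
|P ∖ Q| = |P| − |P∩Q| = 115.5 − 70.6234 = 44.88.

44.88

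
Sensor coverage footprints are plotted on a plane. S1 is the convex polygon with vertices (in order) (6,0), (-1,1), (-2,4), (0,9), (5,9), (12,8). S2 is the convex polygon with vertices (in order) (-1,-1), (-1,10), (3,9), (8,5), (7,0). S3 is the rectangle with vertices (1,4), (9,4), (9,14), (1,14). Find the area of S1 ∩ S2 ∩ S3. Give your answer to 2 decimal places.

24.90

The intersection is the polygon with vertices (3,9), (8,5), (7.8,4), (1,4), (1,9).
By the shoelace formula its area is 24.90.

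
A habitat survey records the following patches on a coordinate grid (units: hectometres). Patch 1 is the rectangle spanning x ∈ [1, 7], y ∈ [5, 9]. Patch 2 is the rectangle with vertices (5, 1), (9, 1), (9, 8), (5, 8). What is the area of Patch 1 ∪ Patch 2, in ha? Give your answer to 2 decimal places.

46.00

By inclusion–exclusion:
Individual areas: |Patch 1| = 24, |Patch 2| = 28.
|Patch 1∩Patch 2|: x∈[5,7], y∈[5,8] → 2·3 = 6.
|Patch 1 ∪ Patch 2| = 52 − 6 = 46.00.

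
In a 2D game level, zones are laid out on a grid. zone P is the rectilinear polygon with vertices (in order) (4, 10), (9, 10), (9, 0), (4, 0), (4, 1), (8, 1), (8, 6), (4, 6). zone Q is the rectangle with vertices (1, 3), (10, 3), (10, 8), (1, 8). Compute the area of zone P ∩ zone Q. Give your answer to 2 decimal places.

13.00

The intersection is the polygon with vertices (9,3), (8,3), (8,6), (4,6), (4,8), (9,8).
By the shoelace formula its area is 13.00.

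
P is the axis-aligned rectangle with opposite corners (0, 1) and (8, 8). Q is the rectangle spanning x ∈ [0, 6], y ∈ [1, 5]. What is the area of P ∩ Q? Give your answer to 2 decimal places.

24.00

|P∩Q|: x∈[0,6], y∈[1,5] → 6·4 = 24.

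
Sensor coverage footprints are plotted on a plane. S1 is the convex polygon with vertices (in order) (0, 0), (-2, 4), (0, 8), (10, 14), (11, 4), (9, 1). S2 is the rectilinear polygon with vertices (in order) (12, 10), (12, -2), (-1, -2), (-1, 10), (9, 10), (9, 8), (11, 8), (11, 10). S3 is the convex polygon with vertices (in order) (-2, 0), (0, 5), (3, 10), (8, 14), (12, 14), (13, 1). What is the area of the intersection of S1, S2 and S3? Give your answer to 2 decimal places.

90.69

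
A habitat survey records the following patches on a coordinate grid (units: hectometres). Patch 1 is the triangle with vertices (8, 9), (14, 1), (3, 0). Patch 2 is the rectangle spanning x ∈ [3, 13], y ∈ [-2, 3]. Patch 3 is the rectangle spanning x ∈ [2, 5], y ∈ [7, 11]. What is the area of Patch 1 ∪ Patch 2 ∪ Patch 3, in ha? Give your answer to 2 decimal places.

86.21

By inclusion–exclusion:
Individual areas: |Patch 1| = 47, |Patch 2| = 50, |Patch 3| = 12.
|Patch 1∩Patch 2| = 22.7879.
|Patch 1∩Patch 3| = 0.
|Patch 2∩Patch 3| = 0 (no overlap).
|Patch 1∩Patch 2∩Patch 3| = 0.
|Patch 1 ∪ Patch 2 ∪ Patch 3| = 109 − 22.7879 + 0 = 86.21.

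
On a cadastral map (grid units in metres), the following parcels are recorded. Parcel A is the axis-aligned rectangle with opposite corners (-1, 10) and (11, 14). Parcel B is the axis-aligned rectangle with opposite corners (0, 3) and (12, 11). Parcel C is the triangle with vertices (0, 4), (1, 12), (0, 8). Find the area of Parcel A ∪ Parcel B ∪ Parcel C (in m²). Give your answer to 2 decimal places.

By inclusion–exclusion:
Individual areas: |Parcel A| = 48, |Parcel B| = 96, |Parcel C| = 2.
|Parcel A∩Parcel B|: x∈[0,11], y∈[10,11] → 11·1 = 11.
|Parcel A∩Parcel C| = 0.25.
|Parcel B∩Parcel C| = 1.9375.
|Parcel A∩Parcel B∩Parcel C| = 0.1875.
|Parcel A ∪ Parcel B ∪ Parcel C| = 146 − 13.1875 + 0.1875 = 133.00.

133.00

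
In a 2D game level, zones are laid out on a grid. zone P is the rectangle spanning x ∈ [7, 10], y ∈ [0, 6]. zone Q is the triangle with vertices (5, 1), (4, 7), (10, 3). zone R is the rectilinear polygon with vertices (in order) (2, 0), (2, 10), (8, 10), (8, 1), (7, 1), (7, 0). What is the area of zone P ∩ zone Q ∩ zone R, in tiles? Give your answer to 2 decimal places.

The intersection is the polygon with vertices (8,4.333), (8,2.2), (7,1.8), (7,5).
By the shoelace formula its area is 2.67.

2.67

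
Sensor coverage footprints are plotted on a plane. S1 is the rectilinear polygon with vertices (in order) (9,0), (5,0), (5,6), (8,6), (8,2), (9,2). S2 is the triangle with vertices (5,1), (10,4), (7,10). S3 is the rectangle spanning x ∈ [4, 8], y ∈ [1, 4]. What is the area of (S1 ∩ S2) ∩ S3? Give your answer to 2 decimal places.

5.30

The region (S1 ∩ S2) ∩ S3 is the polygon with vertices (8,2.8), (5,1), (5.667,4), (8,4).
By the shoelace formula its area is 5.30.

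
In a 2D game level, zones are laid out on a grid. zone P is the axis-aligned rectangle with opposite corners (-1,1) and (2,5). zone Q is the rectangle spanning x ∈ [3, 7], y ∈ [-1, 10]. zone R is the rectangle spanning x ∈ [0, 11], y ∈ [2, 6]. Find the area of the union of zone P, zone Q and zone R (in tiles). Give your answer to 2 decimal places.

By inclusion–exclusion:
Individual areas: |zone P| = 12, |zone Q| = 44, |zone R| = 44.
|zone P∩zone Q| = 0 (no overlap).
|zone P∩zone R|: x∈[0,2], y∈[2,5] → 2·3 = 6.
|zone Q∩zone R|: x∈[3,7], y∈[2,6] → 4·4 = 16.
|zone P∩zone Q∩zone R| = 0.
|zone P ∪ zone Q ∪ zone R| = 100 − 22 + 0 = 78.00.

78.00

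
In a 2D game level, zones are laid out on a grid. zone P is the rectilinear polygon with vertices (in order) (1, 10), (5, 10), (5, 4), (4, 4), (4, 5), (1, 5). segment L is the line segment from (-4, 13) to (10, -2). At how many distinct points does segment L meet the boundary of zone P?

4

The segment meets the boundary at (4.4,4), (4,4.429), (3.467,5), (1,7.643).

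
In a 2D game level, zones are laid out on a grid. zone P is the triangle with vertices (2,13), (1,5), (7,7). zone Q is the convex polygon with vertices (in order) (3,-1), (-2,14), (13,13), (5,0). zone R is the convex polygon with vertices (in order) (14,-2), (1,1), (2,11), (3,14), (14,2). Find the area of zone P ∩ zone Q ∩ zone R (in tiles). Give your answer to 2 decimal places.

The intersection is the polygon with vertices (7,7), (1.414,5.138), (2,11), (2.476,12.429).
By the shoelace formula its area is 20.35.

20.35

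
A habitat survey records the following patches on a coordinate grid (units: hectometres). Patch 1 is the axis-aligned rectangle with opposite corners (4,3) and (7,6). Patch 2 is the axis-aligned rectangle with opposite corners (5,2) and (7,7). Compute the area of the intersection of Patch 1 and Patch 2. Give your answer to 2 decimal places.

|Patch 1∩Patch 2|: x∈[5,7], y∈[3,6] → 2·3 = 6.

6.00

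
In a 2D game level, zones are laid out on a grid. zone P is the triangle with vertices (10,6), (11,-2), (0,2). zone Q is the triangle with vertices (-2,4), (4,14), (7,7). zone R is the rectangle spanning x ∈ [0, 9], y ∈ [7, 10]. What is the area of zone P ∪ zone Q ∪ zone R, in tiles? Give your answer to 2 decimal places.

88.06

By inclusion–exclusion:
Individual areas: |zone P| = 42, |zone Q| = 36, |zone R| = 27.
|zone P∩zone Q| = 0.
|zone P∩zone R| = 0.
|zone Q∩zone R| = 16.9381.
|zone P∩zone Q∩zone R| = 0.
|zone P ∪ zone Q ∪ zone R| = 105 − 16.9381 + 0 = 88.06.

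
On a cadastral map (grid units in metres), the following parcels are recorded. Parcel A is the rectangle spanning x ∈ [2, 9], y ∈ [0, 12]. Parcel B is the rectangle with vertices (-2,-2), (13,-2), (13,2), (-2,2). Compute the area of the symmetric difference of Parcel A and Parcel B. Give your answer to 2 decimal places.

|Parcel A∩Parcel B|: x∈[2,9], y∈[0,2] → 7·2 = 14.
|Parcel A △ Parcel B| = |Parcel A| + |Parcel B| − 2·|Parcel A∩Parcel B| = 84 + 60 − 28 = 116.00.

116.00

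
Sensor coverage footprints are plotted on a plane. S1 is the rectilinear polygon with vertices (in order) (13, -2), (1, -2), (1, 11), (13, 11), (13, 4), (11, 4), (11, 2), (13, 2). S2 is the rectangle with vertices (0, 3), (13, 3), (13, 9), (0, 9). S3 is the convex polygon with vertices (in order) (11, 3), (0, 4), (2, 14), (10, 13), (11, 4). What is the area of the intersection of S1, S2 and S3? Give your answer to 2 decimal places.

The intersection is the polygon with vertices (10.444,9), (11,4), (11,3), (1,3.909), (1,9).
By the shoelace formula its area is 54.07.

54.07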